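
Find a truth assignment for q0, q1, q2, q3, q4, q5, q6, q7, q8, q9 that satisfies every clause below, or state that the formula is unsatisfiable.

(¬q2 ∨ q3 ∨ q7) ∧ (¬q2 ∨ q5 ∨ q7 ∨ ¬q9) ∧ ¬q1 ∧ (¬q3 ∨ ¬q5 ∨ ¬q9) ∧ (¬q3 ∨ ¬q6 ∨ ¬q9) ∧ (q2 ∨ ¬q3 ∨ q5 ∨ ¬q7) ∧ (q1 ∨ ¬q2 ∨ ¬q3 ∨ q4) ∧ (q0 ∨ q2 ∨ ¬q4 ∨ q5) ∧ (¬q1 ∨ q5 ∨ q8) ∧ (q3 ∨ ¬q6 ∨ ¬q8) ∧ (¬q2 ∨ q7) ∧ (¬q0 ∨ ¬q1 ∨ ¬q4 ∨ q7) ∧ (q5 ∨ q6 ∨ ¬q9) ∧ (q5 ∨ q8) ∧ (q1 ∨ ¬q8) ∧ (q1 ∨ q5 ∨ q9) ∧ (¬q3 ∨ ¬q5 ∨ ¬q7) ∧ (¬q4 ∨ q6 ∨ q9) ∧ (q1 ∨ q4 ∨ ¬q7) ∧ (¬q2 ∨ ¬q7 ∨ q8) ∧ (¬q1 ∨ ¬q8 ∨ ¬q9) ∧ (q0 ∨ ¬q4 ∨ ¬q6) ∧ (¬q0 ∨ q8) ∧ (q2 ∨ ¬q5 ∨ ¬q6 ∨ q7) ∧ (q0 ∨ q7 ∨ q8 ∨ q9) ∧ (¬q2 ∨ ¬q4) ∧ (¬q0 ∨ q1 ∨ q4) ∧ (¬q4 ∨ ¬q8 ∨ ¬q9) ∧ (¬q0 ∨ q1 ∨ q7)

q0=F, q1=F, q2=F, q3=F, q4=F, q5=T, q6=F, q7=F, q8=F, q9=T

Unit clause (¬q1) forces q1 = False.
In (q1 ∨ ¬q8) only ¬q8 is left, so q8 = False.
In (¬q0 ∨ q8) only ¬q0 is left, so q0 = False.
In (q5 ∨ q8) only q5 is left, so q5 = True.
Try q2 = True:
  (¬q2 ∨ q7) forces q7 = True.
  clause (¬q2 ∨ ¬q7 ∨ q8) is falsified — backtrack.
So q2 = False.
Try q3 = True:
  (¬q3 ∨ ¬q5 ∨ ¬q9) forces q9 = False.
  (¬q3 ∨ ¬q5 ∨ ¬q7) forces q7 = False.
  clause (q0 ∨ q7 ∨ q8 ∨ q9) is falsified — backtrack.
So q3 = False.
Set q4 = False.
  then (q1 ∨ q4 ∨ ¬q7) forces q7 = False.
  then (q2 ∨ ¬q5 ∨ ¬q6 ∨ q7) forces q6 = False.
  then (q0 ∨ q7 ∨ q8 ∨ q9) forces q9 = True.
All clauses satisfied.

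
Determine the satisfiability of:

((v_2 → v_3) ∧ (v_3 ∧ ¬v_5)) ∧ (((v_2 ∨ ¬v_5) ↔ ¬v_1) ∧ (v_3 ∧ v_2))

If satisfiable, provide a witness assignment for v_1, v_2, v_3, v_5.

v_1 = False, v_2 = True, v_3 = True, v_5 = False

  (v_2 → v_3) ∧ (v_3 ∧ ¬v_5) = True
    v_2 → v_3 = True
    v_3 ∧ ¬v_5 = True
      ¬v_5 = True
  ((v_2 ∨ ¬v_5) ↔ ¬v_1) ∧ (v_3 ∧ v_2) = True
    (v_2 ∨ ¬v_5) ↔ ¬v_1 = True
      v_2 ∨ ¬v_5 = True
        ¬v_5 = True
      ¬v_1 = True
    v_3 ∧ v_2 = True
Both conjuncts True, so the formula holds.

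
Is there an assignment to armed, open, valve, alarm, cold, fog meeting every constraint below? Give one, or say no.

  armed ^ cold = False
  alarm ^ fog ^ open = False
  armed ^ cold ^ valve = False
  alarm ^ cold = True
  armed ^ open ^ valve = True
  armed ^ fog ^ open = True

armed=T, open=F, valve=F, alarm=F, cold=T, fog=F

armed ^ cold = T ^ T = False ✓
alarm ^ fog ^ open = F ^ F ^ F = False ✓
armed ^ cold ^ valve = T ^ T ^ F = False ✓
alarm ^ cold = F ^ T = True ✓
armed ^ open ^ valve = T ^ F ^ F = True ✓
armed ^ fog ^ open = T ^ F ^ F = True ✓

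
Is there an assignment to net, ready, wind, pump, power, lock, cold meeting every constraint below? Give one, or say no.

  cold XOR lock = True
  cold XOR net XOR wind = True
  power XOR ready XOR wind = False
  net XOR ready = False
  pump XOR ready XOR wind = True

net: True, ready: True, wind: False, pump: False, power: True, lock: True, cold: False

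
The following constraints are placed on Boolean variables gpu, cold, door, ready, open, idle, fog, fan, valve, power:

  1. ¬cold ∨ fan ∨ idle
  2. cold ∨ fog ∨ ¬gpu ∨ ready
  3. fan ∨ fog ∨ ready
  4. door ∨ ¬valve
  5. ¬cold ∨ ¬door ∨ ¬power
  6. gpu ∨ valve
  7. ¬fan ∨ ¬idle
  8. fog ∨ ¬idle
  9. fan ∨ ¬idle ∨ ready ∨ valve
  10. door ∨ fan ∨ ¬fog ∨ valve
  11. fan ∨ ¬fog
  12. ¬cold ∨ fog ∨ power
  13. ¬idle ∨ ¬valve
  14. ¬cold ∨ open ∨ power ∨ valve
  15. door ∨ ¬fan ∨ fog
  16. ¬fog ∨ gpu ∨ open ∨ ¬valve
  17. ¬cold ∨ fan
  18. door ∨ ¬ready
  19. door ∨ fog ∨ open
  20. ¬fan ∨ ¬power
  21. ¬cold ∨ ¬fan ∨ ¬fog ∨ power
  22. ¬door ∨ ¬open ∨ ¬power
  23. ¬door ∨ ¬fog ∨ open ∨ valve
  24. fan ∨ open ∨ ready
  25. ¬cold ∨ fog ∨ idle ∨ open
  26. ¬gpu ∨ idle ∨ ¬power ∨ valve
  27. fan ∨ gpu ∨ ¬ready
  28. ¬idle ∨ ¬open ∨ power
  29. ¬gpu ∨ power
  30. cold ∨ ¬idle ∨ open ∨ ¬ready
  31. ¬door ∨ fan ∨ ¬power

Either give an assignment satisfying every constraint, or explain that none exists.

Set gpu = False.
  then (gpu ∨ valve) forces valve = True.
  then (¬idle ∨ ¬valve) forces idle = False.
  then (door ∨ ¬valve) forces door = True.
Try cold = True:
  (¬cold ∨ fan ∨ idle) forces fan = True.
  (¬cold ∨ ¬door ∨ ¬power) forces power = False.
  (¬cold ∨ fog ∨ power) forces fog = True.
  clause (¬cold ∨ ¬fan ∨ ¬fog ∨ power) is falsified — backtrack.
So cold = False.
Set ready = True.
  then (fan ∨ gpu ∨ ¬ready) forces fan = True.
  then (¬fan ∨ ¬power) forces power = False.
Set open = True.
Set fog = True.
All clauses satisfied.

gpu: False, cold: False, door: True, ready: True, open: True, idle: False, fog: True, fan: True, valve: True, power: False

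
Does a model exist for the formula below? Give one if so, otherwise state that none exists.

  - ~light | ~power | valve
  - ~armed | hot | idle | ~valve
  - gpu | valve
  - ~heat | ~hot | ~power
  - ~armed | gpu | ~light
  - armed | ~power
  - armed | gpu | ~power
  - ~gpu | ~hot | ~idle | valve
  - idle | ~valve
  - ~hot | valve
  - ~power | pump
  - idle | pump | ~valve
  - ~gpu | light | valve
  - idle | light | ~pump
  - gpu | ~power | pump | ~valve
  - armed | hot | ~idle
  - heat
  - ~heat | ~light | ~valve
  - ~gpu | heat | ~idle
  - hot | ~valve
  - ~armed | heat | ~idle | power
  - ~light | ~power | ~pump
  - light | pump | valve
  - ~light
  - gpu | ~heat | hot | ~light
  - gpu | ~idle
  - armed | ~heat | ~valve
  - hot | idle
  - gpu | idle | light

gpu: True; armed: True; pump: True; light: False; valve: True; hot: True; idle: True; power: False; heat: True

Unit clause (heat) forces heat = True.
Unit clause (~light) forces light = False.
Try gpu = False:
  (gpu | valve) forces valve = True.
  (idle | ~valve) forces idle = True.
  clause (gpu | ~idle) is falsified — backtrack.
So gpu = True.
  then (~gpu | light | valve) forces valve = True.
  then (hot | ~valve) forces hot = True.
  then (armed | ~heat | ~valve) forces armed = True.
  then (~heat | ~hot | ~power) forces power = False.
  then (idle | ~valve) forces idle = True.
Set pump = True.
All clauses satisfied.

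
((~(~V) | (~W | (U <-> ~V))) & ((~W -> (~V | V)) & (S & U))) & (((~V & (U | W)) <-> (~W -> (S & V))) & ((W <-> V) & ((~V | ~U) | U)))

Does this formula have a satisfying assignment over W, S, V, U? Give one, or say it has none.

No satisfying assignment exists.

Case V = True: the formula simplifies to (S & U) & (~((~W -> S)) & (W & (~U | U))).
  W = True: the conjunct ~((~W -> S)) becomes ~((False -> S)) = False.
  W = False: the conjunct W is False.
Case V = False: the formula simplifies to ((~W | U) & (S & U)) & (((U | W) <-> W) & ~W).
  W = True: the conjunct ~W is False.
  W = False: simplifies to (S & U) & ~U.
    U = True: the conjunct ~U is False.
    U = False: the conjunct U is False.
Both cases fail — unsatisfiable.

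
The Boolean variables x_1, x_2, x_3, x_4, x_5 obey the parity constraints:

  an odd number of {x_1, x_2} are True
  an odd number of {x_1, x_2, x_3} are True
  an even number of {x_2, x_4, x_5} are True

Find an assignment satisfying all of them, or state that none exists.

x_1 = True; x_2 = False; x_3 = False; x_4 = False; x_5 = False

{x_1, x_2}: 1 true → odd ✓
{x_1, x_2, x_3}: 1 true → odd ✓
{x_2, x_4, x_5}: 0 true → even ✓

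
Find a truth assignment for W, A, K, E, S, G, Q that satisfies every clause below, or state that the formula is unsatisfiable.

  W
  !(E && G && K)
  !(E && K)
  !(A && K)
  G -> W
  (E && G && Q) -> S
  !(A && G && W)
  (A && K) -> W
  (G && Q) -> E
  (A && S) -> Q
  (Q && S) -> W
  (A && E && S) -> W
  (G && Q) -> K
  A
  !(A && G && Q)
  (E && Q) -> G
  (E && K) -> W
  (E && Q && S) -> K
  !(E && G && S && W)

W=T; A=T; K=F; E=F; S=F; G=F; Q=F

Unit clause (A) forces A = True.
Unit clause (W) forces W = True.
In (!A || !K) only !K is left, so K = False.
In (!A || !G || !W) only !G is left, so G = False.
Set E = False.
Set S = False.
Set Q = False.
All clauses satisfied.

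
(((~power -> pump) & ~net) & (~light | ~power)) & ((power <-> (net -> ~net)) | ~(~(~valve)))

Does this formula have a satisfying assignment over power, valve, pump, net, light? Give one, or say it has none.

power = True, valve = True, pump = True, net = False, light = False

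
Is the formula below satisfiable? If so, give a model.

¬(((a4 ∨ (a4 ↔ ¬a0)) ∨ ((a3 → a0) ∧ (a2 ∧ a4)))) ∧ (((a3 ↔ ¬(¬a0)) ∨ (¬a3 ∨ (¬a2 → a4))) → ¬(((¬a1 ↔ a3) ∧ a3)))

a0 = False, a1 = True, a2 = False, a3 = False, a4 = False

  ¬(((a4 ∨ (a4 ↔ ¬a0)) ∨ ((a3 → a0) ∧ (a2 ∧ a4)))) = True
    (a4 ∨ (a4 ↔ ¬a0)) ∨ ((a3 → a0) ∧ (a2 ∧ a4)) = False
      a4 ∨ (a4 ↔ ¬a0) = False
        a4 ↔ ¬a0 = False
          ¬a0 = True
      (a3 → a0) ∧ (a2 ∧ a4) = False
        a3 → a0 = True
        a2 ∧ a4 = False
  ((a3 ↔ ¬(¬a0)) ∨ (¬a3 ∨ (¬a2 → a4))) → ¬(((¬a1 ↔ a3) ∧ a3)) = True
    (a3 ↔ ¬(¬a0)) ∨ (¬a3 ∨ (¬a2 → a4)) = True
      a3 ↔ ¬(¬a0) = True
        ¬(¬a0) = False
          ¬a0 = True
      ¬a3 ∨ (¬a2 → a4) = True
        ¬a3 = True
        ¬a2 → a4 = False
          ¬a2 = True
    ¬(((¬a1 ↔ a3) ∧ a3)) = True
      (¬a1 ↔ a3) ∧ a3 = False
        ¬a1 ↔ a3 = True
          ¬a1 = False
Both conjuncts True, so the formula holds.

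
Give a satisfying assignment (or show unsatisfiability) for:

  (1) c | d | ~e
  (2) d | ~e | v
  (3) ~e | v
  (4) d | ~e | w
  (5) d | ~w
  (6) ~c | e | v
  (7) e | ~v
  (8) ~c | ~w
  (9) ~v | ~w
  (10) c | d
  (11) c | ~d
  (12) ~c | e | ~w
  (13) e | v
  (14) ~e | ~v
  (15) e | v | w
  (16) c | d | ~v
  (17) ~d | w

No satisfying assignment exists.

Case e = True:
  (~e | v) forces v = True.
  Clause (~e | ~v) is falsified — contradiction.
Case e = False:
  (e | ~v) forces v = False.
  Clause (e | v) is falsified — contradiction.
Both cases fail, so the formula is unsatisfiable.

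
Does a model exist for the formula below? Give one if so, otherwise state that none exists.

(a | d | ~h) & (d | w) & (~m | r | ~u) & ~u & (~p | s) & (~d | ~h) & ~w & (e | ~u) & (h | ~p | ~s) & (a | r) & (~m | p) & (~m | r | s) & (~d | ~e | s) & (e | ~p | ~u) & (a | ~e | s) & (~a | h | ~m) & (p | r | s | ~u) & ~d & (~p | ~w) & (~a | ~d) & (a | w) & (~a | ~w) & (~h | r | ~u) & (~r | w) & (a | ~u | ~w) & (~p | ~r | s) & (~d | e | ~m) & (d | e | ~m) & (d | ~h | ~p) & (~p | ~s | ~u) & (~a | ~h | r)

Case w = True:
  Clause (~w) is falsified — contradiction.
Case w = False:
  (d | w) forces d = True.
  Clause (~d) is falsified — contradiction.
Both cases fail, so the formula is unsatisfiable.

The formula is unsatisfiable.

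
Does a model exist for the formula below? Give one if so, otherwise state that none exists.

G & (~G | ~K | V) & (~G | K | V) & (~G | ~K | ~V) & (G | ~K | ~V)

K=F; V=T; G=T

Unit clause (G) forces G = True.
Try K = True:
  (~G | ~K | V) forces V = True.
  clause (~G | ~K | ~V) is falsified — backtrack.
So K = False.
  then (~G | K | V) forces V = True.
All clauses satisfied.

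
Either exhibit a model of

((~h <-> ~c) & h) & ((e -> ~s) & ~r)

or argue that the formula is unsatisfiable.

s=T, r=F, h=T, c=T, e=F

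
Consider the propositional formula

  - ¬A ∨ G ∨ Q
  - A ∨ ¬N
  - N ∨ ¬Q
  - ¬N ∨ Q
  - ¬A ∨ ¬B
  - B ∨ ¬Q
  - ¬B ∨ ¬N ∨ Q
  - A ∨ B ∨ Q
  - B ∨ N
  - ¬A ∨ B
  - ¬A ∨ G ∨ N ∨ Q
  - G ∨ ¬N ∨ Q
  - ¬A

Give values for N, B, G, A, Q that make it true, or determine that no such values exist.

N: False, B: True, G: False, A: False, Q: False

Unit clause (¬A) forces A = False.
In (A ∨ ¬N) only ¬N is left, so N = False.
In (N ∨ ¬Q) only ¬Q is left, so Q = False.
In (A ∨ B ∨ Q) only B is left, so B = True.
Set G = False.
All clauses satisfied.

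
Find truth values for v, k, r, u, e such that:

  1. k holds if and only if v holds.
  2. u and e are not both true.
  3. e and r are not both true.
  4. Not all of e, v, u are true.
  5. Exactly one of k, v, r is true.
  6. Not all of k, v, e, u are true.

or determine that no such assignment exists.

v = False; k = False; r = True; u = True; e = False

  (1) k=F, v=F — same ✓
  (2) u=T, e=F — not both ✓
  (3) e=F, r=T — not both ✓
  (4) {e, v, u}: 1/3 true — not all ✓
  (5) {k, v, r}: 1 true — exactly one ✓
  (6) {k, v, e, u}: 1/4 true — not all ✓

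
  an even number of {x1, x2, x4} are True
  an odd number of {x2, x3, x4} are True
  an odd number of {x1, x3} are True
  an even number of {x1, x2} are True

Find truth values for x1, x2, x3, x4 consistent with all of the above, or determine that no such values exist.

x1 = True, x2 = True, x3 = False, x4 = False

{x1, x2, x4}: 2 true → even ✓
{x2, x3, x4}: 1 true → odd ✓
{x1, x3}: 1 true → odd ✓
{x1, x2}: 2 true → even ✓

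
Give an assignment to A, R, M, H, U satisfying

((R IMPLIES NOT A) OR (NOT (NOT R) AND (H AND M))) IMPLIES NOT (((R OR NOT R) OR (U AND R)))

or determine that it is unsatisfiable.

A: True; R: True; M: True; H: False; U: True

  ((R IMPLIES NOT A) OR (NOT (NOT R) AND (H AND M))) IMPLIES NOT (((R OR NOT R) OR (U AND R))) = True
    (R IMPLIES NOT A) OR (NOT (NOT R) AND (H AND M)) = False
      R IMPLIES NOT A = False
        NOT A = False
      NOT (NOT R) AND (H AND M) = False
        NOT (NOT R) = True
          NOT R = False
        H AND M = False
    NOT (((R OR NOT R) OR (U AND R))) = False
      (R OR NOT R) OR (U AND R) = True
        R OR NOT R = True
          NOT R = False
        U AND R = True
The formula evaluates to True.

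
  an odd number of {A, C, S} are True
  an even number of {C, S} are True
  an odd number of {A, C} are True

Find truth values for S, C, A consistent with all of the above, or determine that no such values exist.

S=F; C=F; A=T

{A, C, S}: 1 true → odd ✓
{C, S}: 0 true → even ✓
{A, C}: 1 true → odd ✓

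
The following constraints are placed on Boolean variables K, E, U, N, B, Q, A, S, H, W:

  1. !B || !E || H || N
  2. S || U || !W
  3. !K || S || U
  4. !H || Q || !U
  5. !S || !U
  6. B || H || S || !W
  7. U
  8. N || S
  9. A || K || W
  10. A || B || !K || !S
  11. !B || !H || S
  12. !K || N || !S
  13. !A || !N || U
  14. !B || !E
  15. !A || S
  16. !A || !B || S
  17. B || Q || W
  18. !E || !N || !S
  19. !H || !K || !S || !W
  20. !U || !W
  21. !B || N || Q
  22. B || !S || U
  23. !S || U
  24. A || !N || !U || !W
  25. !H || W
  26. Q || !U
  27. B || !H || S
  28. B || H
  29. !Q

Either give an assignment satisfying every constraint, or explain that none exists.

The formula is unsatisfiable.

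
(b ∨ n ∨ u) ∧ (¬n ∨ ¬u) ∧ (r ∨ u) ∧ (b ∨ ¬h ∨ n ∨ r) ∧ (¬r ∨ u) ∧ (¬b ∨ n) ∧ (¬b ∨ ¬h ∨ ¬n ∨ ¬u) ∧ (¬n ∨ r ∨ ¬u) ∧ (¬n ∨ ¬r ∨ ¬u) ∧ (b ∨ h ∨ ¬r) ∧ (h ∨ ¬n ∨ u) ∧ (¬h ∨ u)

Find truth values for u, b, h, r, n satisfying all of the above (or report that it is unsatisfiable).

u = True, b = False, h = True, r = True, n = False

Set u = True.
  then (¬n ∨ ¬u) forces n = False.
  then (¬b ∨ n) forces b = False.
Set h = True.
  then (b ∨ ¬h ∨ n ∨ r) forces r = True.
All clauses satisfied.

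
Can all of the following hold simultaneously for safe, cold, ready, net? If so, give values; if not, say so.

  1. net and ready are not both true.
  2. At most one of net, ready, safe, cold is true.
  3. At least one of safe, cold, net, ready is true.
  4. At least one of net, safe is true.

safe = False, cold = False, ready = False, net = True

  (1) net=T, ready=F — not both ✓
  (2) {net, ready, safe, cold}: 1 true — at most one ✓
  (3) {safe, cold, net, ready}: 1 true — at least one ✓
  (4) {net, safe}: 1 true — at least one ✓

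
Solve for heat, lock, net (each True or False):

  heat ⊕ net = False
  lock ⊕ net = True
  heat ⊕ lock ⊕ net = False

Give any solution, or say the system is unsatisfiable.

heat: True, lock: False, net: True

heat ⊕ net = T ⊕ T = False ✓
lock ⊕ net = F ⊕ T = True ✓
heat ⊕ lock ⊕ net = T ⊕ F ⊕ T = False ✓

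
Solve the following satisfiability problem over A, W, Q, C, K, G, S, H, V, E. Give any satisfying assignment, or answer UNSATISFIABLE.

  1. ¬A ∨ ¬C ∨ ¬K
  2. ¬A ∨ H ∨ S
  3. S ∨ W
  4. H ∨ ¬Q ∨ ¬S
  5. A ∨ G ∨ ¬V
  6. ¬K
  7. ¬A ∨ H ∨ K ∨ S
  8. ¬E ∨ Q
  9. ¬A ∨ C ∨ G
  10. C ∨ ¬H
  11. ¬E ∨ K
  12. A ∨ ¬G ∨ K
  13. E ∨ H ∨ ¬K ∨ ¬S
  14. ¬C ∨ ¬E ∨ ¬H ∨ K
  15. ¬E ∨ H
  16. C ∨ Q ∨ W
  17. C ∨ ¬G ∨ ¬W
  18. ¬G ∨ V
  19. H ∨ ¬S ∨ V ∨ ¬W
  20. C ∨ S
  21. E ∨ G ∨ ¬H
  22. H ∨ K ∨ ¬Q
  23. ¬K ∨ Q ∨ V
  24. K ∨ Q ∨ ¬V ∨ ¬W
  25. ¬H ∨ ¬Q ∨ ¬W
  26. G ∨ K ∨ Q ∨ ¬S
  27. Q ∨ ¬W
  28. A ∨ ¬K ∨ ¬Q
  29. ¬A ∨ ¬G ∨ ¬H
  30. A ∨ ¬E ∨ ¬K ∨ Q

A: True, W: False, Q: False, C: True, K: False, G: True, S: True, H: False, V: True, E: False

Unit clause (¬K) forces K = False.
In (¬E ∨ K) only ¬E is left, so E = False.
Set A = True.
Try W = True:
  (Q ∨ ¬W) forces Q = True.
  (H ∨ K ∨ ¬Q) forces H = True.
  clause (¬H ∨ ¬Q ∨ ¬W) is falsified — backtrack.
So W = False.
  then (S ∨ W) forces S = True.
Set Q = False.
  then (C ∨ Q ∨ W) forces C = True.
  then (G ∨ K ∨ Q ∨ ¬S) forces G = True.
  then (¬A ∨ ¬G ∨ ¬H) forces H = False.
  then (¬G ∨ V) forces V = True.
All clauses satisfied.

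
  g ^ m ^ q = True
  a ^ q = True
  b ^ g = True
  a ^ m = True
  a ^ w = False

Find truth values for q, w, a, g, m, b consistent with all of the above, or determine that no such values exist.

q=T, w=F, a=F, g=T, m=T, b=F

g ^ m ^ q = T ^ T ^ T = True ✓
a ^ q = F ^ T = True ✓
b ^ g = F ^ T = True ✓
a ^ m = F ^ T = True ✓
a ^ w = F ^ F = False ✓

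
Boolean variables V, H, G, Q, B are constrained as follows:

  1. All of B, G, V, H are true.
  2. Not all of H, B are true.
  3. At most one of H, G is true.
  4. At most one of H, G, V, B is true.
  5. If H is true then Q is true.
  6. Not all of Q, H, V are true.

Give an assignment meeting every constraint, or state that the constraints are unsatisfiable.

Case V = True:
  (1) forces B = True.
  Constraint (4) is violated (V=T, B=T) — contradiction.
Case V = False:
  Constraint (1) is violated (V=F) — contradiction.
Both cases fail — unsatisfiable.

The formula is unsatisfiable.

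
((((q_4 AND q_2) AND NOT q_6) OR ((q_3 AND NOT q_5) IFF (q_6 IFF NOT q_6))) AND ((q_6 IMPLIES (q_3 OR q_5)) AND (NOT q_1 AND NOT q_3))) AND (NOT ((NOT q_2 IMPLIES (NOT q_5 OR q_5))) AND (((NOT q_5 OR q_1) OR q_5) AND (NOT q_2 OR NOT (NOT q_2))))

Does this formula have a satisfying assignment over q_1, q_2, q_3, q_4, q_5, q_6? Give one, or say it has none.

The formula is unsatisfiable.

The conjunct NOT ((NOT q_2 IMPLIES (NOT q_5 OR q_5))) is unsatisfiable on its own:
  q_2=F, q_5=F: evaluates to False.
  q_2=F, q_5=T: evaluates to False.
  q_2=T, q_5=F: evaluates to False.
  q_2=T, q_5=T: evaluates to False.
So the whole conjunction is unsatisfiable.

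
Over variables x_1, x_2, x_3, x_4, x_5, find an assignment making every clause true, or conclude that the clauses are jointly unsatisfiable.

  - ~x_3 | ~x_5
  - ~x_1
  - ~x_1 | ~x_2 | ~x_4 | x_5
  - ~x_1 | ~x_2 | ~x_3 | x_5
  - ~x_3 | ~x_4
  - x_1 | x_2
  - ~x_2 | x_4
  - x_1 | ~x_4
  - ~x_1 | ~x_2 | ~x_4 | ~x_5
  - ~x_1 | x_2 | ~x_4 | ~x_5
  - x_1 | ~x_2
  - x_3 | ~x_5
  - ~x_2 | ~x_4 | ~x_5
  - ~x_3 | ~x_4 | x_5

Case x_1 = True:
  Clause (~x_1) is falsified — contradiction.
Case x_1 = False:
  (x_1 | x_2) forces x_2 = True.
  Clause (x_1 | ~x_2) is falsified — contradiction.
Both cases fail, so the formula is unsatisfiable.

UNSATISFIABLE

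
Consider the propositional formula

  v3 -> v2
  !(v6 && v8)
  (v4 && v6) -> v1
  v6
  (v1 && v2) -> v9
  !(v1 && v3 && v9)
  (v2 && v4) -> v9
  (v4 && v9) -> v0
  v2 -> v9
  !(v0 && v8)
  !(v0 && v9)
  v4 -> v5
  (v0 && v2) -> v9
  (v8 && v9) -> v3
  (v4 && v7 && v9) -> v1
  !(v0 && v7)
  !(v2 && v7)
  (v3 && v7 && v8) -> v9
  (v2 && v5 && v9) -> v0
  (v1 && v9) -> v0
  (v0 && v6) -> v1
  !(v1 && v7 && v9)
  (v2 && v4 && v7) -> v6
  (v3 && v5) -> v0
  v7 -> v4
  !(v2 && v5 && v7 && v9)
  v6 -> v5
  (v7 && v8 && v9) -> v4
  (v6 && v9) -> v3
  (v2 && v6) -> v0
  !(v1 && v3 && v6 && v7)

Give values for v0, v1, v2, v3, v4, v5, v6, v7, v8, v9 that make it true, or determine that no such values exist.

v0: False, v1: True, v2: False, v3: False, v4: False, v5: True, v6: True, v7: False, v8: False, v9: False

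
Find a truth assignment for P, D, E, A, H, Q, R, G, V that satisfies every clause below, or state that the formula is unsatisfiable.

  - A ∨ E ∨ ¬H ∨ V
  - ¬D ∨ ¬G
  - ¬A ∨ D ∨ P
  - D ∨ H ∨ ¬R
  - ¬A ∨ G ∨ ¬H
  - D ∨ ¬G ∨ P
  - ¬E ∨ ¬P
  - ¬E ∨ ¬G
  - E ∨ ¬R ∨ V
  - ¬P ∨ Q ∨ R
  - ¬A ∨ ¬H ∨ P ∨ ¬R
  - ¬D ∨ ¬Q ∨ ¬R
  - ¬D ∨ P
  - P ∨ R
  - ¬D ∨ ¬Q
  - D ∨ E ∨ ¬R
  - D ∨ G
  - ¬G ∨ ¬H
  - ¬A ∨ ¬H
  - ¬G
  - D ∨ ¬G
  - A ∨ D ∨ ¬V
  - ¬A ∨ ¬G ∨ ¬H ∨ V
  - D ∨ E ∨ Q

Unit clause (¬G) forces G = False.
In (D ∨ G) only D is left, so D = True.
In (¬D ∨ P) only P is left, so P = True.
In (¬D ∨ ¬Q) only ¬Q is left, so Q = False.
In (¬E ∨ ¬P) only ¬E is left, so E = False.
In (¬P ∨ Q ∨ R) only R is left, so R = True.
In (E ∨ ¬R ∨ V) only V is left, so V = True.
Set A = False.
Set H = True.
All clauses satisfied.

P = True, D = True, E = False, A = False, H = True, Q = False, R = True, G = False, V = True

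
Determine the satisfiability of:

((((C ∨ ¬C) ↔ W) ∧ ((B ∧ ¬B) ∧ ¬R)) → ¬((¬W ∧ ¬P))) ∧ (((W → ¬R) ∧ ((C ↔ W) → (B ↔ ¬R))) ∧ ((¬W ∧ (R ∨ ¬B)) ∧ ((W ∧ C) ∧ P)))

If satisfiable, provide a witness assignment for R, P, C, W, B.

The formula is unsatisfiable.

Case W = True: the conjunct ¬W is False.
Case W = False: the conjunct W is False.
Both cases fail — unsatisfiable.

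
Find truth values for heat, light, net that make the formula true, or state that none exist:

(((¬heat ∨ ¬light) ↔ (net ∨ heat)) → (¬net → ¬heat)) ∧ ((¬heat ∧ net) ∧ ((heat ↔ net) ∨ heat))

Case heat = True: the conjunct ¬heat is False.
Case heat = False: the formula simplifies to net ∧ ¬net.
  net = True: the conjunct ¬net is False.
  net = False: the conjunct net is False.
Both cases fail — unsatisfiable.

The formula is unsatisfiable.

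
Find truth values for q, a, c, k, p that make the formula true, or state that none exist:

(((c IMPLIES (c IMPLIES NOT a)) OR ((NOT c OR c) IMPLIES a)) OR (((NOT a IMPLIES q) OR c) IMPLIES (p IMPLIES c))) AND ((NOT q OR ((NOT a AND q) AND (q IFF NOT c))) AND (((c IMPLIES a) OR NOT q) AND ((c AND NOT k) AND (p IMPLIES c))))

q = False, a = True, c = True, k = False, p = False

  ((c IMPLIES (c IMPLIES NOT a)) OR ((NOT c OR c) IMPLIES a)) OR (((NOT a IMPLIES q) OR c) IMPLIES (p IMPLIES c)) = True
    (c IMPLIES (c IMPLIES NOT a)) OR ((NOT c OR c) IMPLIES a) = True
      c IMPLIES (c IMPLIES NOT a) = False
        c IMPLIES NOT a = False
          NOT a = False
      (NOT c OR c) IMPLIES a = True
        NOT c OR c = True
          NOT c = False
    ((NOT a IMPLIES q) OR c) IMPLIES (p IMPLIES c) = True
      (NOT a IMPLIES q) OR c = True
        NOT a IMPLIES q = True
          NOT a = False
      p IMPLIES c = True
  (NOT q OR ((NOT a AND q) AND (q IFF NOT c))) AND (((c IMPLIES a) OR NOT q) AND ((c AND NOT k) AND (p IMPLIES c))) = True
    NOT q OR ((NOT a AND q) AND (q IFF NOT c)) = True
      NOT q = True
      (NOT a AND q) AND (q IFF NOT c) = False
        NOT a AND q = False
          NOT a = False
        q IFF NOT c = True
          NOT c = False
    ((c IMPLIES a) OR NOT q) AND ((c AND NOT k) AND (p IMPLIES c)) = True
      (c IMPLIES a) OR NOT q = True
        c IMPLIES a = True
        NOT q = True
      (c AND NOT k) AND (p IMPLIES c) = True
        c AND NOT k = True
          NOT k = True
        p IMPLIES c = True
Both conjuncts True, so the formula holds.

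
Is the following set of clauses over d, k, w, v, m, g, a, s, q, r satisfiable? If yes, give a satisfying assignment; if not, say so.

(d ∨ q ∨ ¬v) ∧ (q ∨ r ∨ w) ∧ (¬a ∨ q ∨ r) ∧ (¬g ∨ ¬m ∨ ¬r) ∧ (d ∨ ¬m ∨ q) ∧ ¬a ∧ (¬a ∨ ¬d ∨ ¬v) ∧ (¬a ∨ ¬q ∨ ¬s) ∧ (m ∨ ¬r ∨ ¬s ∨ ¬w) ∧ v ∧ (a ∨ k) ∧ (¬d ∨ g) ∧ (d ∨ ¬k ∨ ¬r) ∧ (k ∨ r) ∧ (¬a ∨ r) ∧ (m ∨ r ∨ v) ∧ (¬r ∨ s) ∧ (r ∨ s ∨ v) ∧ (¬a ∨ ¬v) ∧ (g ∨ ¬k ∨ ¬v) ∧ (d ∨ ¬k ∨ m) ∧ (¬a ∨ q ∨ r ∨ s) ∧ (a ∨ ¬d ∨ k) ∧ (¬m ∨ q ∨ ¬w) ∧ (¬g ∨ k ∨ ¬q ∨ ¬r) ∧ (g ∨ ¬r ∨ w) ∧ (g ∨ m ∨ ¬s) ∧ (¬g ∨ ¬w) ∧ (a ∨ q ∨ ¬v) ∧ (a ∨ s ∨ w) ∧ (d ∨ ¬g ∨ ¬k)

Unit clause (¬a) forces a = False.
Unit clause (v) forces v = True.
In (a ∨ k) only k is left, so k = True.
In (g ∨ ¬k ∨ ¬v) only g is left, so g = True.
In (¬g ∨ ¬w) only ¬w is left, so w = False.
In (a ∨ q ∨ ¬v) only q is left, so q = True.
In (a ∨ s ∨ w) only s is left, so s = True.
In (d ∨ ¬g ∨ ¬k) only d is left, so d = True.
Set m = False.
Set r = False.
All clauses satisfied.

d = True; k = True; w = False; v = True; m = False; g = True; a = False; s = True; q = True; r = False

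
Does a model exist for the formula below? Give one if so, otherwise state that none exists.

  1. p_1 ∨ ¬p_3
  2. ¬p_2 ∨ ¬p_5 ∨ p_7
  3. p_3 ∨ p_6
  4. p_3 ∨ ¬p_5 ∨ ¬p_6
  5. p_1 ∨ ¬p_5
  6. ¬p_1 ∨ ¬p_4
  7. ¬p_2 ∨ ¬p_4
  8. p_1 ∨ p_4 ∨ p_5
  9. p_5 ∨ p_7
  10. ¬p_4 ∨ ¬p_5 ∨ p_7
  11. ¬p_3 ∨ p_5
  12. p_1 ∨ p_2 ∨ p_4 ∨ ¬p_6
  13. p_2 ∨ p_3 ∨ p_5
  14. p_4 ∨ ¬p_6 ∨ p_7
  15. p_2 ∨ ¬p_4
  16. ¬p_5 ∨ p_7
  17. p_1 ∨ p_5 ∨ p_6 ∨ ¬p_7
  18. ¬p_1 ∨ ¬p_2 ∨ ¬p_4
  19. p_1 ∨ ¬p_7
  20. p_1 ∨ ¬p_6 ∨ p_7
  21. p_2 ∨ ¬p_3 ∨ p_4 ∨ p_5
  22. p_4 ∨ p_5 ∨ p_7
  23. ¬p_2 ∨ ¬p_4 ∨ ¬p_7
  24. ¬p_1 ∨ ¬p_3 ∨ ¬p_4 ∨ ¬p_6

Set p_1 = True.
  then (¬p_1 ∨ ¬p_4) forces p_4 = False.
Set p_2 = True.
Set p_3 = True.
  then (¬p_3 ∨ p_5) forces p_5 = True.
  then (¬p_5 ∨ p_7) forces p_7 = True.
Set p_6 = True.
All clauses satisfied.

p_1=T, p_2=T, p_3=T, p_4=F, p_5=T, p_6=T, p_7=T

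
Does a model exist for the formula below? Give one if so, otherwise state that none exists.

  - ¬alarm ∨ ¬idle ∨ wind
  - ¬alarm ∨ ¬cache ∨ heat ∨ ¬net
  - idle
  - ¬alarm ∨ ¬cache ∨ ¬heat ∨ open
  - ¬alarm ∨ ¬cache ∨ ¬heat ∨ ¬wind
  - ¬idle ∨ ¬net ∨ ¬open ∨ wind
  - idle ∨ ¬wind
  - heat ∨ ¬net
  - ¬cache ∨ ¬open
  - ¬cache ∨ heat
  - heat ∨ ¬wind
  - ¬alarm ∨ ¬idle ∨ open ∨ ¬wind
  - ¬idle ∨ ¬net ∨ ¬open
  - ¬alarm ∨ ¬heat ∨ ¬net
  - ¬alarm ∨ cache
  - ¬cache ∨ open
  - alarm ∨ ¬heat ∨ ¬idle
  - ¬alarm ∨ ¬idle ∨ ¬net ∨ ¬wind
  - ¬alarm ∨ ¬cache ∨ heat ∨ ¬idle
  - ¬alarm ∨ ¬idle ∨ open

Unit clause (idle) forces idle = True.
Set open = True.
  then (¬cache ∨ ¬open) forces cache = False.
  then (¬idle ∨ ¬net ∨ ¬open) forces net = False.
  then (¬alarm ∨ cache) forces alarm = False.
  then (alarm ∨ ¬heat ∨ ¬idle) forces heat = False.
  then (heat ∨ ¬wind) forces wind = False.
All clauses satisfied.

idle = True; open = True; alarm = False; heat = False; cache = False; net = False; wind = False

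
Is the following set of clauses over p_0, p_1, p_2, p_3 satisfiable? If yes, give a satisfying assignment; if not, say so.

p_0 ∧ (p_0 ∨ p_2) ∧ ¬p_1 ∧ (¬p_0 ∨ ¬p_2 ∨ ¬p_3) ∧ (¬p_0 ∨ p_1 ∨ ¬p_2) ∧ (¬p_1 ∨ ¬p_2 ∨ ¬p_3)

p_0 = True, p_1 = False, p_2 = False, p_3 = False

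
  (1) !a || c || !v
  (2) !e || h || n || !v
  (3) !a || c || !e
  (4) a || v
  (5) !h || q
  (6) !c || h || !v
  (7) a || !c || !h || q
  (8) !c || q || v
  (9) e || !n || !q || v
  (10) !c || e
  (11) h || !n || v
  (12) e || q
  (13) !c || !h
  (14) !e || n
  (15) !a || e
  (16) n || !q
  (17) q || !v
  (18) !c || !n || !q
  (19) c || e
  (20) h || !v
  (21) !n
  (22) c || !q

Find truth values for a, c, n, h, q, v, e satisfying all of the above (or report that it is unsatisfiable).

The formula is unsatisfiable.

Case n = True:
  Clause (!n) is falsified — contradiction.
Case n = False:
  (!e || n) forces e = False.
  (!c || e) forces c = False.
  Clause (c || e) is falsified — contradiction.
Both cases fail, so the formula is unsatisfiable.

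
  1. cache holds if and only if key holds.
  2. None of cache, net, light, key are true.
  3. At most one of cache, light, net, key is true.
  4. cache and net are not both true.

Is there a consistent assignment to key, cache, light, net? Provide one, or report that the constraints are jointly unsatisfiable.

key = False, cache = False, light = False, net = False

  (1) cache=F, key=F — same ✓
  (2) {cache, net, light, key}: 0 true — none ✓
  (3) {cache, light, net, key}: 0 true — at most one ✓
  (4) cache=F, net=F — not both ✓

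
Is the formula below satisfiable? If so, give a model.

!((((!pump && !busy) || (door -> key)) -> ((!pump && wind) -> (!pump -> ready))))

door = True; wind = True; pump = False; busy = False; key = False; ready = False

  !((((!pump && !busy) || (door -> key)) -> ((!pump && wind) -> (!pump -> ready)))) = True
    ((!pump && !busy) || (door -> key)) -> ((!pump && wind) -> (!pump -> ready)) = False
      (!pump && !busy) || (door -> key) = True
        !pump && !busy = True
          !pump = True
          !busy = True
        door -> key = False
      (!pump && wind) -> (!pump -> ready) = False
        !pump && wind = True
          !pump = True
        !pump -> ready = False
          !pump = True
The formula evaluates to True.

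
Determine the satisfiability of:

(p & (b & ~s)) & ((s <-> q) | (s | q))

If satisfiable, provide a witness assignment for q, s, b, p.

q=T; s=F; b=T; p=T

  p & (b & ~s) = True
    b & ~s = True
      ~s = True
  (s <-> q) | (s | q) = True
    s <-> q = False
    s | q = True
Both conjuncts True, so the formula holds.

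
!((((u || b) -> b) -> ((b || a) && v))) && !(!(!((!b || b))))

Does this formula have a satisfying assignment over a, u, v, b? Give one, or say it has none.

The conjunct !(!(!((!b || b)))) is unsatisfiable on its own:
  b=F: evaluates to False.
  b=T: evaluates to False.
So the whole conjunction is unsatisfiable.

The formula is unsatisfiable.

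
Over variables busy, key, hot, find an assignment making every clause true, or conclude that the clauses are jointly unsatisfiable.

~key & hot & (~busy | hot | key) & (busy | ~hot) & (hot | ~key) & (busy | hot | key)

busy = True, key = False, hot = True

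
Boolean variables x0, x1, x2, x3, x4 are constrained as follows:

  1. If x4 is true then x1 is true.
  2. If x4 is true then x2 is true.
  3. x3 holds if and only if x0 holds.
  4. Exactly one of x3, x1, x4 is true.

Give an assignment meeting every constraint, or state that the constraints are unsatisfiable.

x0=F; x1=T; x2=F; x3=F; x4=F

  (1) x4=F ⇒ x1: vacuous ✓
  (2) x4=F ⇒ x2: vacuous ✓
  (3) x3=F, x0=F — same ✓
  (4) {x3, x1, x4}: 1 true — exactly one ✓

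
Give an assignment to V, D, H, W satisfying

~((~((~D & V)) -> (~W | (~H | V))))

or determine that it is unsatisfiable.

V=F, D=F, H=T, W=T

  ~((~((~D & V)) -> (~W | (~H | V)))) = True
    ~((~D & V)) -> (~W | (~H | V)) = False
      ~((~D & V)) = True
        ~D & V = False
          ~D = True
      ~W | (~H | V) = False
        ~W = False
        ~H | V = False
          ~H = False
The formula evaluates to True.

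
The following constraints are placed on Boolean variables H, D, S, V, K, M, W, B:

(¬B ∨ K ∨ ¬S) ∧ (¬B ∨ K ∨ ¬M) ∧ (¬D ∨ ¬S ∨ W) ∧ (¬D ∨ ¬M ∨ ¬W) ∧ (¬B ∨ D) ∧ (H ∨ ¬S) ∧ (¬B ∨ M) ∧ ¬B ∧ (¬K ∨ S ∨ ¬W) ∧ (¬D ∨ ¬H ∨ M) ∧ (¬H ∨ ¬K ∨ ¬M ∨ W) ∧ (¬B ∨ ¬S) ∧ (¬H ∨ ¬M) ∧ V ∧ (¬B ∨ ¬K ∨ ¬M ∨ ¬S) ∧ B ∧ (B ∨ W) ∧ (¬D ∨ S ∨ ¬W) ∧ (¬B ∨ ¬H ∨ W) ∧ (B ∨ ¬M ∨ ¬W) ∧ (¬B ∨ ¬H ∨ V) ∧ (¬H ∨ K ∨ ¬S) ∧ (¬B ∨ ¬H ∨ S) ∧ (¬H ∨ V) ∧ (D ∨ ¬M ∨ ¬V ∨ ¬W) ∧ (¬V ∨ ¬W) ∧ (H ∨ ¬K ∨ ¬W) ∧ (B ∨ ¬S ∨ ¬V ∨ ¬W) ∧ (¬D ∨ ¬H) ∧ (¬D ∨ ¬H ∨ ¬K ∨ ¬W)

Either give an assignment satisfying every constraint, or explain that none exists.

Unsatisfiable — no assignment works.

Case B = True:
  Clause (¬B) is falsified — contradiction.
Case B = False:
  Clause (B) is falsified — contradiction.
Both cases fail, so the formula is unsatisfiable.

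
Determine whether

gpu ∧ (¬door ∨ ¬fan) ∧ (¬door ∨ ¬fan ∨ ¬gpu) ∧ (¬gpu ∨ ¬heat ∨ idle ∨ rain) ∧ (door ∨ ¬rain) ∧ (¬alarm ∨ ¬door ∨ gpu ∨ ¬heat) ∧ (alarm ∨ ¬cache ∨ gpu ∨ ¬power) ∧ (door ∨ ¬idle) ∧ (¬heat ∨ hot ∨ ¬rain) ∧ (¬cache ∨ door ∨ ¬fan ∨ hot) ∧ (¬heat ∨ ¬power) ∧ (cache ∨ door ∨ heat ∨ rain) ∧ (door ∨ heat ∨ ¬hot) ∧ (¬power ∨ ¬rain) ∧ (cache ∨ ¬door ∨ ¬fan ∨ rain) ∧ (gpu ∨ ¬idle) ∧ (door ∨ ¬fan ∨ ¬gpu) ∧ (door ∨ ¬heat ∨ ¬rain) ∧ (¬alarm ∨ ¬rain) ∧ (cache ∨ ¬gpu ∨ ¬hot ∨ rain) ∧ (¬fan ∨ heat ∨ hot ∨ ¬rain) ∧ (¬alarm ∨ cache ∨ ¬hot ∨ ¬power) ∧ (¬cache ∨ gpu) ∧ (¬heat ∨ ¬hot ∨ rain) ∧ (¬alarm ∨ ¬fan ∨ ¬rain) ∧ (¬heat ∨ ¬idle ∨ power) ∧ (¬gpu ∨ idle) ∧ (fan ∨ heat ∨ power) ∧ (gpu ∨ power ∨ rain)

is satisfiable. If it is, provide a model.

Unit clause (gpu) forces gpu = True.
In (¬gpu ∨ idle) only idle is left, so idle = True.
In (door ∨ ¬idle) only door is left, so door = True.
In (¬door ∨ ¬fan) only ¬fan is left, so fan = False.
Set heat = False.
  then (fan ∨ heat ∨ power) forces power = True.
  then (¬power ∨ ¬rain) forces rain = False.
Set hot = True.
  then (cache ∨ ¬gpu ∨ ¬hot ∨ rain) forces cache = True.
Set alarm = False.
All clauses satisfied.

heat = False, hot = True, cache = True, alarm = False, gpu = True, power = True, door = True, rain = False, idle = True, fan = False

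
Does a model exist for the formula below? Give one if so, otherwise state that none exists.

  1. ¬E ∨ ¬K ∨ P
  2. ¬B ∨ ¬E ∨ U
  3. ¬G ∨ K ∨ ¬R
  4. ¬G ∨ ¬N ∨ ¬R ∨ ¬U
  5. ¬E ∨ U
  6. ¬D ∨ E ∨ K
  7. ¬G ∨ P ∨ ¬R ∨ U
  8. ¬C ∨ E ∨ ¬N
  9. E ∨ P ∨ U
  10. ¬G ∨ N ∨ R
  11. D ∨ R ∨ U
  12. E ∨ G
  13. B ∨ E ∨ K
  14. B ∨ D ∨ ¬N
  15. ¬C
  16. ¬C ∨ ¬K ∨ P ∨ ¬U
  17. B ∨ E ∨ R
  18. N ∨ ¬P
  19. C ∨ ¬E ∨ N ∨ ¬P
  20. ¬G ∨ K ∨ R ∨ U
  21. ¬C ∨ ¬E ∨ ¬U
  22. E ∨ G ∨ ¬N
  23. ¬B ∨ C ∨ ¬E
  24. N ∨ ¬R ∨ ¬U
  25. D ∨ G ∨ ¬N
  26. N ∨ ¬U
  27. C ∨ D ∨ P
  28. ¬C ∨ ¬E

N=T, C=F, E=F, K=T, R=T, P=T, D=F, U=F, B=T, G=T

Unit clause (¬C) forces C = False.
Try N = False:
  (N ∨ ¬P) forces P = False.
  (N ∨ ¬U) forces U = False.
  (¬E ∨ U) forces E = False.
  clause (E ∨ P ∨ U) is falsified — backtrack.
So N = True.
Set E = False.
  then (E ∨ G) forces G = True.
Set K = True.
Set R = True.
  then (¬G ∨ ¬N ∨ ¬R ∨ ¬U) forces U = False.
  then (¬G ∨ P ∨ ¬R ∨ U) forces P = True.
Set D = False.
  then (B ∨ D ∨ ¬N) forces B = True.
All clauses satisfied.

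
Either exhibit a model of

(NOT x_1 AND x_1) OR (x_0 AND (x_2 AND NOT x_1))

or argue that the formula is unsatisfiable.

x_0=T; x_1=F; x_2=T

  (NOT x_1 AND x_1) OR (x_0 AND (x_2 AND NOT x_1)) = True
    NOT x_1 AND x_1 = False
      NOT x_1 = True
    x_0 AND (x_2 AND NOT x_1) = True
      x_2 AND NOT x_1 = True
        NOT x_1 = True
The formula evaluates to True.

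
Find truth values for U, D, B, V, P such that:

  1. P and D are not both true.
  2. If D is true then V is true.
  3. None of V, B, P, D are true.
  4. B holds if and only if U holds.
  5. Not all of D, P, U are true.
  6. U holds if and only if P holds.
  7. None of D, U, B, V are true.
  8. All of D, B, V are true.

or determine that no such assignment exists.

Case D = True:
  Constraint (3) is violated (D=T) — contradiction.
Case D = False:
  Constraint (8) is violated (D=F) — contradiction.
Both cases fail — unsatisfiable.

Unsatisfiable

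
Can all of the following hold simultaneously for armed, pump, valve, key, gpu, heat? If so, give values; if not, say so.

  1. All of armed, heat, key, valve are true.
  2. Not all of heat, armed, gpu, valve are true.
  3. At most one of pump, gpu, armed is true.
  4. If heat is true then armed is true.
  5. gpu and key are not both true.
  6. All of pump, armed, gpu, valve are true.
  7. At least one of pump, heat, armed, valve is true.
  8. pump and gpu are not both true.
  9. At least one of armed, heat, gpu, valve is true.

Case pump = True:
  (1) forces armed = True.
  Constraint (3) is violated (pump=T, armed=T) — contradiction.
Case pump = False:
  Constraint (6) is violated (pump=F) — contradiction.
Both cases fail — unsatisfiable.

Unsatisfiable — no assignment works.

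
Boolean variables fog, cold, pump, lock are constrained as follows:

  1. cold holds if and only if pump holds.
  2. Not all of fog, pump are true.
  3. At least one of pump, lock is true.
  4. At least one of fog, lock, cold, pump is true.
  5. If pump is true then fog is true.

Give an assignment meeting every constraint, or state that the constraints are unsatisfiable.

fog: True; cold: False; pump: False; lock: True

  (1) cold=F, pump=F — same ✓
  (2) {fog, pump}: 1/2 true — not all ✓
  (3) {pump, lock}: 1 true — at least one ✓
  (4) {fog, lock, cold, pump}: 2 true — at least one ✓
  (5) pump=F ⇒ fog: vacuous ✓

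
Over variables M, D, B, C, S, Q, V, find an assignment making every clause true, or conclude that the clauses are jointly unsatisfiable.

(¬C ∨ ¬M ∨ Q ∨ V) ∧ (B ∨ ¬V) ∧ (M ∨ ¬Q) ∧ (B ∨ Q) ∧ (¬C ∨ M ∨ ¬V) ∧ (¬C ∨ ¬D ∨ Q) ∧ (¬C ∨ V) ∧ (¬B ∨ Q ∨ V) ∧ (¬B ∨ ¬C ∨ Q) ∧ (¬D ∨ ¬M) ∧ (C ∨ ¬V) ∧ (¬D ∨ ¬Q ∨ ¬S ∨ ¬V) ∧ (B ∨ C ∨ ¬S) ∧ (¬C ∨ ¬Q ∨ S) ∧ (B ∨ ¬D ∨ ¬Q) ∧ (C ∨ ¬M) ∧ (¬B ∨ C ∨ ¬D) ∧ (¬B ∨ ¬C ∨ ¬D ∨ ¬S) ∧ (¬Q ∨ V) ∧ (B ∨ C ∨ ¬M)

Try M = False:
  (M ∨ ¬Q) forces Q = False.
  (B ∨ Q) forces B = True.
  (¬B ∨ Q ∨ V) forces V = True.
  (¬C ∨ M ∨ ¬V) forces C = False.
  clause (C ∨ ¬V) is falsified — backtrack.
So M = True.
  then (¬D ∨ ¬M) forces D = False.
  then (C ∨ ¬M) forces C = True.
  then (¬C ∨ V) forces V = True.
  then (B ∨ ¬V) forces B = True.
  then (¬B ∨ ¬C ∨ Q) forces Q = True.
  then (¬C ∨ ¬Q ∨ S) forces S = True.
All clauses satisfied.

M = True; D = False; B = True; C = True; S = True; Q = True; V = True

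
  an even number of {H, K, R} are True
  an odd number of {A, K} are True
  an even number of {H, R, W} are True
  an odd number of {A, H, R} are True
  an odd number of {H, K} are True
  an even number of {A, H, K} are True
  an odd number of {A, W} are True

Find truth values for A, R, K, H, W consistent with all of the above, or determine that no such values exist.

A = True, R = True, K = False, H = True, W = False

{H, K, R}: 2 true → even ✓
{A, K}: 1 true → odd ✓
{H, R, W}: 2 true → even ✓
{A, H, R}: 3 true → odd ✓
{H, K}: 1 true → odd ✓
{A, H, K}: 2 true → even ✓
{A, W}: 1 true → odd ✓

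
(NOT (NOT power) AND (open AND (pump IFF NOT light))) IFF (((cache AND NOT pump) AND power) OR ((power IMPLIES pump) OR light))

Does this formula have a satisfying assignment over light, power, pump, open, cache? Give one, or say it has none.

light=T, power=T, pump=F, open=T, cache=T

  (NOT (NOT power) AND (open AND (pump IFF NOT light))) IFF (((cache AND NOT pump) AND power) OR ((power IMPLIES pump) OR light)) = True
    NOT (NOT power) AND (open AND (pump IFF NOT light)) = True
      NOT (NOT power) = True
        NOT power = False
      open AND (pump IFF NOT light) = True
        pump IFF NOT light = True
          NOT light = False
    ((cache AND NOT pump) AND power) OR ((power IMPLIES pump) OR light) = True
      (cache AND NOT pump) AND power = True
        cache AND NOT pump = True
          NOT pump = True
      (power IMPLIES pump) OR light = True
        power IMPLIES pump = False
The formula evaluates to True.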